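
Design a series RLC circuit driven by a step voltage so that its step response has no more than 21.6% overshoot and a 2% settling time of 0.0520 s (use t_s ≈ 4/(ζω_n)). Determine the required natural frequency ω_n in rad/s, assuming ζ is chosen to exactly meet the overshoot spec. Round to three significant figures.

ω_n ≈ 175 rad/s

Inverting the overshoot relation: ζ = |ln 0.216|/√(π² + ln²0.216) = 0.438.
From t_s ≈ 4/(ζω_n): ω_n = 4/(ζ·t_s) = 4/(0.438·0.0520) = 175 rad/s.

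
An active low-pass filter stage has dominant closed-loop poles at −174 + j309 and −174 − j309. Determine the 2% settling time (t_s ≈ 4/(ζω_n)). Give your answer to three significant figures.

For poles at −σ ± jω_d, ζω_n = σ = 174, so t_s ≈ 4/σ = 0.0230 s.

t_s ≈ 0.0230 s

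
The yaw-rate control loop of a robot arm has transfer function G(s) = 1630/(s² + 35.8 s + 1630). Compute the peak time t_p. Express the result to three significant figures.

Comparing the denominator to s² + 2ζω_n s + ω_n²: ω_n = √1630 = 40.4 rad/s, and 2ζω_n = 35.8 so ζ = 35.8/(2·40.4) = 0.443.
The damped frequency ω_d = ω_n√(1−ζ²) = 36.2 rad/s. Then t_p = π/ω_d = 0.0868 s.

t_p ≈ 0.0868 s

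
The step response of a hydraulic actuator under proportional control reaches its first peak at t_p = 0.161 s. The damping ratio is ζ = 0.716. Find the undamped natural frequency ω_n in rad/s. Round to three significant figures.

Peak time t_p = π/ω_d, so ω_d = π/t_p = π/0.161 = 19.5 rad/s.
ω_n = ω_d/√(1−ζ²) = 19.5/√0.487 = 28.0 rad/s.

ω_n ≈ 28.0 rad/s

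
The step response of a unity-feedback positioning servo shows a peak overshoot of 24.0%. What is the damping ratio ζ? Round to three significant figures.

Inverting the overshoot relation: ζ = |ln 0.240|/√(π² + ln²0.240) = 0.414.

ζ ≈ 0.414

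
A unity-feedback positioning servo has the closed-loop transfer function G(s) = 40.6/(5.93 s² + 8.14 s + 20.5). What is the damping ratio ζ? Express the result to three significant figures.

ζ ≈ 0.369

Dividing through by 5.93: denominator becomes s² + 1.373 s + 3.457.
So ω_n = √3.457 = 1.86 rad/s and ζ = 1.373/(2·1.86) = 0.369.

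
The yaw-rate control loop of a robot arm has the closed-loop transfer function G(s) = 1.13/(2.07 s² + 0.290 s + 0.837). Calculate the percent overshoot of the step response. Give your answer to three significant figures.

%OS ≈ 70.6%

Dividing through by 2.07: denominator becomes s² + 0.1401 s + 0.4043.
So ω_n = √0.4043 = 0.636 rad/s and ζ = 0.1401/(2·0.636) = 0.110.
%OS = 100·exp(−πζ/√(1−ζ²)) = 70.6%.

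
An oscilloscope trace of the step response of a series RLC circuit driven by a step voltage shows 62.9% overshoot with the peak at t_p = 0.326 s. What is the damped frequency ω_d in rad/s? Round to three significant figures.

t_p = π/ω_d, so ω_d = π/0.326 = 9.64 rad/s.

ω_d ≈ 9.64 rad/s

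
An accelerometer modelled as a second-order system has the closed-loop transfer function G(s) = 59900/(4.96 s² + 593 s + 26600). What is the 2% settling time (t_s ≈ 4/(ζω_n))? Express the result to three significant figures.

t_s ≈ 0.0669 s

Dividing through by 4.96: denominator becomes s² + 119.6 s + 5363.
So ω_n = √5363 = 73.2 rad/s and ζ = 119.6/(2·73.2) = 0.816.
t_s ≈ 4/(ζω_n) = 0.0669 s.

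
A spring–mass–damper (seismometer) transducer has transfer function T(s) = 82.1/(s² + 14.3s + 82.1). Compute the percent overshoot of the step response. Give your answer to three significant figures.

Matching coefficients with s² + 2ζω_n s + ω_n² gives ω_n² = 82.1 ⇒ ω_n = 9.06 rad/s, and ζ = 14.3/(2ω_n) = 0.789.
%OS = 100 e^{−πζ/√(1−ζ²)} with ζ = 0.789 gives 1.77%.

%OS ≈ 1.77%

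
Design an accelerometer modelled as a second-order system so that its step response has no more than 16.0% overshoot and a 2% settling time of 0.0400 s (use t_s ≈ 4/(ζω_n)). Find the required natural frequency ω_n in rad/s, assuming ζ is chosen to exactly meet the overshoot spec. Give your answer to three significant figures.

ω_n ≈ 198 rad/s

ζ = −ln(OS)/√(π² + (ln OS)²). With OS = 0.160, ln OS = −1.833 and ζ = 1.833/3.637 = 0.504.
From t_s ≈ 4/(ζω_n): ω_n = 4/(ζ·t_s) = 4/(0.504·0.0400) = 198 rad/s.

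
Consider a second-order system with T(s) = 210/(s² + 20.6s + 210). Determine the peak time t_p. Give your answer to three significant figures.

t_p ≈ 0.308 s

Comparing the denominator to s² + 2ζω_n s + ω_n²: ω_n = √210 = 14.5 rad/s, and 2ζω_n = 20.6 so ζ = 20.6/(2·14.5) = 0.711.
ω_d = ω_n√(1−ζ²) = 10.2 rad/s. Then t_p = π/ω_d = 0.308 s.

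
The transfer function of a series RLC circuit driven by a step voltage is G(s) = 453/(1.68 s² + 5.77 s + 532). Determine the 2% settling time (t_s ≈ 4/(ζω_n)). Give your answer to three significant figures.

t_s ≈ 2.33 s

Dividing through by 1.68: denominator becomes s² + 3.435 s + 316.7.
So ω_n = √316.7 = 17.8 rad/s and ζ = 3.435/(2·17.8) = 0.0965.
t_s ≈ 4/(ζω_n) = 2.33 s.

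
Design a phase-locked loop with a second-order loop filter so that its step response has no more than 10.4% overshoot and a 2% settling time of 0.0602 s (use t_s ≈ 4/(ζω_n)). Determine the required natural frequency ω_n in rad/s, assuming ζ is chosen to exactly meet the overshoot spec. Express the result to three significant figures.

ω_n ≈ 114 rad/s

ζ = −ln(OS)/√(π² + (ln OS)²). With OS = 0.104, ln OS = −2.263 and ζ = 2.263/3.872 = 0.585.
From t_s ≈ 4/(ζω_n): ω_n = 4/(ζ·t_s) = 4/(0.585·0.0602) = 114 rad/s.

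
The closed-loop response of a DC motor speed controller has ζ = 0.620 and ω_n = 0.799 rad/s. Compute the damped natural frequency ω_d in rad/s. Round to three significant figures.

ω_d = ω_n√(1−ζ²) = 0.799·√0.616 = 0.627 rad/s.

ω_d ≈ 0.627 rad/s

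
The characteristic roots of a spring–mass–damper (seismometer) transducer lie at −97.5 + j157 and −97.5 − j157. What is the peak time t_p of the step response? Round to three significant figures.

t_p ≈ 0.0200 s

t_p = π/ω_d with ω_d = 157 (the imaginary part), so t_p = 0.0200 s.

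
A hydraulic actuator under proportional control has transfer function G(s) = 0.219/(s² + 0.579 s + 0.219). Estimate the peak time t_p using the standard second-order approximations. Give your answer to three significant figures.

t_p ≈ 8.54 s

Matching coefficients with s² + 2ζω_n s + ω_n² gives ω_n² = 0.219 ⇒ ω_n = 0.468 rad/s, and ζ = 0.579/(2ω_n) = 0.619.
ω_d = ω_n√(1−ζ²) = 0.368 rad/s. Then t_p = π/ω_d = 8.54 s.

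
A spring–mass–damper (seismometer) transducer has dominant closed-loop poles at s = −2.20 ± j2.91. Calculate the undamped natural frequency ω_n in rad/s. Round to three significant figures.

ω_n ≈ 3.65 rad/s

The poles are at −σ ± jω_d with σ = 2.20 and ω_d = 2.91, so ω_n = √(σ²+ω_d²) = 3.65 rad/s and ζ = σ/ω_n = 0.603.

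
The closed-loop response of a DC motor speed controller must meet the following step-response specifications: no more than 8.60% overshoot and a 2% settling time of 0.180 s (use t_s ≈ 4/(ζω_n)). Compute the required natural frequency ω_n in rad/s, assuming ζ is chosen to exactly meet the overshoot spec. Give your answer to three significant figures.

ω_n ≈ 36.1 rad/s

From %OS = 100·exp(−πζ/√(1−ζ²)), invert to get ζ = −ln(OS)/√(π² + ln²(OS)) with OS = 0.0860.
−ln 0.0860 = 2.453, so ζ = 2.453/√(π² + 6.019) = 0.615.
From t_s ≈ 4/(ζω_n): ω_n = 4/(ζ·t_s) = 4/(0.615·0.180) = 36.1 rad/s.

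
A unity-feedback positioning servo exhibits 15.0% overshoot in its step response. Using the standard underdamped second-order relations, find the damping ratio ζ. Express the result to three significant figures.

Inverting the overshoot relation: ζ = |ln 0.150|/√(π² + ln²0.150) = 0.517.

ζ ≈ 0.517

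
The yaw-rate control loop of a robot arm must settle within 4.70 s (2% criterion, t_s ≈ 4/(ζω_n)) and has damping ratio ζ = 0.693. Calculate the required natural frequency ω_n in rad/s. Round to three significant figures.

Rearranging t_s ≈ 4/(ζω_n) gives ω_n = 4/(ζ·t_s) = 4/(0.693 × 4.70) = 1.23 rad/s.

ω_n ≈ 1.23 rad/s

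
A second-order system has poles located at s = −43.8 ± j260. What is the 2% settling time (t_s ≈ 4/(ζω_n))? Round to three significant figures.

t_s ≈ 0.0913 s

For poles at −σ ± jω_d, ζω_n = σ = 43.8, so t_s ≈ 4/σ = 0.0913 s.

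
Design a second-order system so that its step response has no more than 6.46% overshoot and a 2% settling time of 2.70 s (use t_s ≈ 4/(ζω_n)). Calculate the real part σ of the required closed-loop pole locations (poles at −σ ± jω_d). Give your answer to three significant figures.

The settling-time spec alone fixes σ = ζω_n = 4/t_s = 4/2.70 = 1.48.
(Overshoot then fixes ζ = 0.657 and hence ω_d = σ·√(1−ζ²)/ζ = 1.70 rad/s.)

σ ≈ 1.48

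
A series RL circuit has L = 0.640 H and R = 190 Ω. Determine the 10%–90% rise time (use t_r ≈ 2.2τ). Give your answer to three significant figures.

t_r ≈ 0.00741 s

τ = L/R = 0.640/190 = 0.00337 s.
t_r ≈ 2.2τ = 0.00741 s.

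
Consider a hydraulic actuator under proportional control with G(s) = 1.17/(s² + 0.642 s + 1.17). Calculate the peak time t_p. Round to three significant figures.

t_p ≈ 3.04 s

ω_n = √1.17 = 1.08 rad/s; ζ = 0.642/(2·1.08) = 0.297.
The damped frequency ω_d = ω_n√(1−ζ²) = 1.03 rad/s. Then t_p = π/ω_d = 3.04 s.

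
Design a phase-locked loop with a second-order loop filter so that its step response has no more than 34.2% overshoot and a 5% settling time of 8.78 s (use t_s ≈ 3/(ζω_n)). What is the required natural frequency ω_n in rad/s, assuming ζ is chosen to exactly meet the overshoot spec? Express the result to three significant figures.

From %OS = 100·exp(−πζ/√(1−ζ²)), invert to get ζ = −ln(OS)/√(π² + ln²(OS)) with OS = 0.342.
−ln 0.342 = 1.073, so ζ = 1.073/√(π² + 1.151) = 0.323.
From t_s ≈ 3/(ζω_n): ω_n = 3/(ζ·t_s) = 3/(0.323·8.78) = 1.06 rad/s.

ω_n ≈ 1.06 rad/s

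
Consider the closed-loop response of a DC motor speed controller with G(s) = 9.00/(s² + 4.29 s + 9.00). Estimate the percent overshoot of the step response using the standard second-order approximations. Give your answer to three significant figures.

%OS ≈ 4.02%

Matching coefficients with s² + 2ζω_n s + ω_n² gives ω_n² = 9.00 ⇒ ω_n = 3.00 rad/s, and ζ = 4.29/(2ω_n) = 0.715.
%OS = 100 e^{−πζ/√(1−ζ²)} with ζ = 0.715 gives 4.02%.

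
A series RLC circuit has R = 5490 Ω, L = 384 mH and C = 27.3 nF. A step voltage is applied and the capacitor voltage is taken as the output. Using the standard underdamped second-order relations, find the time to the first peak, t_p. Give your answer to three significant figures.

t_p ≈ 0.000472 s

For a series RLC circuit (capacitor voltage as output), ω_n = 1/√(LC) = 1/√(384 mH · 27.3 nF) = 9770 rad/s.
ζ = (R/2)·√(C/L) = (5490/2)·√(27.3 nF/384 mH) = 0.732.
ω_d = 9770·√(1 − 0.732²) = 6660 rad/s. t_p = π/ω_d = 0.000472 s.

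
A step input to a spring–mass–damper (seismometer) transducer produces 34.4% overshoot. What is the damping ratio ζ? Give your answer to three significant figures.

ζ ≈ 0.322

From %OS = 100·exp(−πζ/√(1−ζ²)), invert to get ζ = −ln(OS)/√(π² + ln²(OS)) with OS = 0.344.
−ln 0.344 = 1.067, so ζ = 1.067/√(π² + 1.139) = 0.322.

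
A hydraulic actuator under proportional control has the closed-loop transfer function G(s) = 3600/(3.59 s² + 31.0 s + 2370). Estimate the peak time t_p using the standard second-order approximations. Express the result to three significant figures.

Dividing through by 3.59: denominator becomes s² + 8.635 s + 660.2.
So ω_n = √660.2 = 25.7 rad/s and ζ = 8.635/(2·25.7) = 0.168.
ω_d = 25.7·√(1 − 0.168²) = 25.3 rad/s. t_p = π/ω_d = 0.124 s.

t_p ≈ 0.124 s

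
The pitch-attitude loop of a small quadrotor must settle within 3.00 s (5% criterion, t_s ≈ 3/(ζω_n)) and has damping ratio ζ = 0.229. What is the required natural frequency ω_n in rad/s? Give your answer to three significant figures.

ω_n ≈ 4.37 rad/s

Rearranging t_s ≈ 3/(ζω_n) gives ω_n = 3/(ζ·t_s) = 3/(0.229 × 3.00) = 4.37 rad/s.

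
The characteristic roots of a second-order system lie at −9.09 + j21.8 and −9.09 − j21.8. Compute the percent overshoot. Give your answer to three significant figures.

%OS ≈ 27.0%

|pole| = ω_n = √(9.09² + 21.8²) = 23.6 rad/s; ζ = cos θ = σ/ω_n = 0.385.
Overshoot: exp(−π·0.385/√(1−0.385²)) = 0.270, i.e. 27.0%.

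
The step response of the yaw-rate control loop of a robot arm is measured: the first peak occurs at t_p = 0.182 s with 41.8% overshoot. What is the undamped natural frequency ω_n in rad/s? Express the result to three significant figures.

ζ from %OS: ζ = |ln 0.418|/√(π²+ln²0.418) = 0.268.
From t_p = π/ω_d, ω_d = π/0.182 = 17.3 rad/s, so ω_n = ω_d/√(1−ζ²) = 17.9 rad/s.

ω_n ≈ 17.9 rad/s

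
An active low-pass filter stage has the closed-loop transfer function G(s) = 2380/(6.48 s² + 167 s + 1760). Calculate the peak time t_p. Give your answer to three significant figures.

Dividing through by 6.48: denominator becomes s² + 25.77 s + 271.6.
So ω_n = √271.6 = 16.5 rad/s and ζ = 25.77/(2·16.5) = 0.782.
ω_d = ω_n√(1−ζ²) = 10.3 rad/s. t_p = π/ω_d = 0.306 s.

t_p ≈ 0.306 s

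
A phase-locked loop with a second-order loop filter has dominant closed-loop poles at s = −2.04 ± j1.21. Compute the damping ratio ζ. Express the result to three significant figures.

With σ = 2.04, ω_d = 1.21: ω_n = √(σ²+ω_d²) = 2.37 rad/s, ζ = σ/ω_n = 0.860.

ζ ≈ 0.860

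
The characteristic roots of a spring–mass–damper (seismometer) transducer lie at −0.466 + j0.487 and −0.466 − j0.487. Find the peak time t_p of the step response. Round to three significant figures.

t_p = π/ω_d with ω_d = 0.487 (the imaginary part), so t_p = 6.45 s.

t_p ≈ 6.45 s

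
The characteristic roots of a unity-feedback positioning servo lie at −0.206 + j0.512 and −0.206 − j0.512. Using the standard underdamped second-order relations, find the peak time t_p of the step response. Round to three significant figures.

t_p ≈ 6.14 s

t_p = π/ω_d with ω_d = 0.512 (the imaginary part), so t_p = 6.14 s.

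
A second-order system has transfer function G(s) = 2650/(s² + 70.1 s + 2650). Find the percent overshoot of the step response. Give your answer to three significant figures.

Comparing the denominator to s² + 2ζω_n s + ω_n²: ω_n = √2650 = 51.5 rad/s, and 2ζω_n = 70.1 so ζ = 70.1/(2·51.5) = 0.681.
Overshoot: exp(−π·0.681/√(1−0.681²)) = 0.0539, i.e. 5.39%.

%OS ≈ 5.39%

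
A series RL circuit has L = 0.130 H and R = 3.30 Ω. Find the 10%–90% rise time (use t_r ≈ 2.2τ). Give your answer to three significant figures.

τ = L/R = 0.130/3.30 = 0.0394 s.
t_r ≈ 2.2τ = 0.0867 s.

t_r ≈ 0.0867 s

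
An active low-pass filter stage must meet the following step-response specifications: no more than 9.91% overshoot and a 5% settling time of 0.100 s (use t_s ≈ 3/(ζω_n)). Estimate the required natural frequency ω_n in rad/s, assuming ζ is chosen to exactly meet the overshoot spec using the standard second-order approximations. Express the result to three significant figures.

Inverting the overshoot relation: ζ = |ln 0.0991|/√(π² + ln²0.0991) = 0.593.
From t_s ≈ 3/(ζω_n): ω_n = 3/(ζ·t_s) = 3/(0.593·0.100) = 50.6 rad/s.

ω_n ≈ 50.6 rad/s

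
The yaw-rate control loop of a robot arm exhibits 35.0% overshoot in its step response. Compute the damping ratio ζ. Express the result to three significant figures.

ζ ≈ 0.317

From %OS = 100·exp(−πζ/√(1−ζ²)), invert to get ζ = −ln(OS)/√(π² + ln²(OS)) with OS = 0.350.
−ln 0.350 = 1.050, so ζ = 1.050/√(π² + 1.102) = 0.317.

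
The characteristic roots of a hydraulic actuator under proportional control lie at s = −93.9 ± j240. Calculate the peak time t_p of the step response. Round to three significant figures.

t_p ≈ 0.0131 s

t_p = π/ω_d with ω_d = 240 (the imaginary part), so t_p = 0.0131 s.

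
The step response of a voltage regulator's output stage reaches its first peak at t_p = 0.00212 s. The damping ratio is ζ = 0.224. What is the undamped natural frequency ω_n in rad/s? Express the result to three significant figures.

ω_n ≈ 1520 rad/s

Peak time t_p = π/ω_d, so ω_d = π/t_p = π/0.00212 = 1480 rad/s.
ω_n = ω_d/√(1−ζ²) = 1480/√0.950 = 1520 rad/s.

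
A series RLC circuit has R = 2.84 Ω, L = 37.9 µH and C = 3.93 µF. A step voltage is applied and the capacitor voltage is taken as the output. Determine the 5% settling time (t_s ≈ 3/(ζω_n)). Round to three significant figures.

t_s ≈ 0.0000801 s

For a series RLC circuit (capacitor voltage as output), ω_n = 1/√(LC) = 1/√(37.9 µH · 3.93 µF) = 81900 rad/s.
ζ = (R/2)·√(C/L) = (2.84/2)·√(3.93 µF/37.9 µH) = 0.457.
t_s ≈ 3/(ζω_n) = 0.0000801 s.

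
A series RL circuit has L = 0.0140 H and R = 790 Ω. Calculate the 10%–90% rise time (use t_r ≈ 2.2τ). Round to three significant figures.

τ = L/R = 0.0140/790 = 0.0000177 s.
t_r ≈ 2.2τ = 0.0000390 s.

t_r ≈ 0.0000390 s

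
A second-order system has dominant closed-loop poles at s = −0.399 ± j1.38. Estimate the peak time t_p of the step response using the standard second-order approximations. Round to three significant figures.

t_p ≈ 2.28 s

t_p = π/ω_d with ω_d = 1.38 (the imaginary part), so t_p = 2.28 s.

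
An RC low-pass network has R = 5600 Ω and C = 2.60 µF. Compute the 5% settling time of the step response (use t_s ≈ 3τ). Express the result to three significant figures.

t_s ≈ 0.0437 s

τ = RC = 5600 × 2.60 µF = 0.0146 s.
t_s ≈ 3τ = 0.0437 s.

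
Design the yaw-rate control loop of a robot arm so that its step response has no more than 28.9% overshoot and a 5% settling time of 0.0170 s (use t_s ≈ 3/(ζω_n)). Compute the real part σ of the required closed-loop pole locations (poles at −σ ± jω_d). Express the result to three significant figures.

The settling-time spec alone fixes σ = ζω_n = 3/t_s = 3/0.0170 = 176.
(Overshoot then fixes ζ = 0.367 and hence ω_d = σ·√(1−ζ²)/ζ = 447 rad/s.)

σ ≈ 176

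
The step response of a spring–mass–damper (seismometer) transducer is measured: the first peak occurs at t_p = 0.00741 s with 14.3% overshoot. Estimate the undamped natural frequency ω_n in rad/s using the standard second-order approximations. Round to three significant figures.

The overshoot fixes ζ = −ln(OS)/√(π²+ln²(OS)) = 0.526.
t_p = π/ω_d ⇒ ω_d = 424 rad/s; then ω_n = ω_d/√(1−ζ²) = 499 rad/s.

ω_n ≈ 499 rad/s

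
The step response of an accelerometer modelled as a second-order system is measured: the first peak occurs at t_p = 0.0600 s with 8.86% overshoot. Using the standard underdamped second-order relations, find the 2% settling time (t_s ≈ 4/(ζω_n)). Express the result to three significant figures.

t_s ≈ 0.0990 s

ζ from %OS: ζ = |ln 0.0886|/√(π²+ln²0.0886) = 0.611.
From t_p = π/ω_d, ω_d = π/0.0600 = 52.4 rad/s, so ω_n = ω_d/√(1−ζ²) = 66.1 rad/s.
t_s ≈ 4/(ζω_n) = 4/(0.611·66.1) = 0.0990 s.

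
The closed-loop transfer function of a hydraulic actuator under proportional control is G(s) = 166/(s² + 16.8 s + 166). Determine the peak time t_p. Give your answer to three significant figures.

Matching coefficients with s² + 2ζω_n s + ω_n² gives ω_n² = 166 ⇒ ω_n = 12.9 rad/s, and ζ = 16.8/(2ω_n) = 0.652.
ω_d = ω_n√(1−ζ²) = 9.77 rad/s. Then t_p = π/ω_d = 0.322 s.

t_p ≈ 0.322 s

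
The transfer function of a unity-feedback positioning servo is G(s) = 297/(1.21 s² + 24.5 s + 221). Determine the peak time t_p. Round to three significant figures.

Dividing through by 1.21: denominator becomes s² + 20.25 s + 182.6.
So ω_n = √182.6 = 13.5 rad/s and ζ = 20.25/(2·13.5) = 0.749.
The damped frequency ω_d = ω_n√(1−ζ²) = 8.95 rad/s. t_p = π/ω_d = 0.351 s.

t_p ≈ 0.351 s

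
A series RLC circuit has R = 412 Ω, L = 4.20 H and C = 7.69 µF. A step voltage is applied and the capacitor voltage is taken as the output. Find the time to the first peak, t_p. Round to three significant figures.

For a series RLC circuit (capacitor voltage as output), ω_n = 1/√(LC) = 1/√(4.20 H · 7.69 µF) = 176 rad/s.
ζ = (R/2)·√(C/L) = (412/2)·√(7.69 µF/4.20 H) = 0.279.
ω_d = 176·√(1 − 0.279²) = 169 rad/s. t_p = π/ω_d = 0.0186 s.

t_p ≈ 0.0186 s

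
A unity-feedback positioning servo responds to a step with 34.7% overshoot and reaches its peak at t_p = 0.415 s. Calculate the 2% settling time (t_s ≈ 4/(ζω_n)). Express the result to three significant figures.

ζ from %OS: ζ = |ln 0.347|/√(π²+ln²0.347) = 0.319.
From t_p = π/ω_d, ω_d = π/0.415 = 7.57 rad/s, so ω_n = ω_d/√(1−ζ²) = 7.99 rad/s.
t_s ≈ 4/(ζω_n) = 4/(0.319·7.99) = 1.57 s.

t_s ≈ 1.57 s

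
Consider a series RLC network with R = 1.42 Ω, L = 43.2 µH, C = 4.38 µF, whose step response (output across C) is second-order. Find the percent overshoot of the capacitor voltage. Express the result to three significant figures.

%OS ≈ 48.2%

For a series RLC circuit (capacitor voltage as output), ω_n = 1/√(LC) = 1/√(43.2 µH · 4.38 µF) = 72700 rad/s.
ζ = (R/2)·√(C/L) = (1.42/2)·√(4.38 µF/43.2 µH) = 0.226.
%OS = 100 e^{−πζ/√(1−ζ²)} with ζ = 0.226 gives 48.2%.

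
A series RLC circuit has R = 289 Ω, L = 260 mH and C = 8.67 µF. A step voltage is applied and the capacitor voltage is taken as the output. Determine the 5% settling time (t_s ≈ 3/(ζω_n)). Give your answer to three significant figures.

For a series RLC circuit (capacitor voltage as output), ω_n = 1/√(LC) = 1/√(260 mH · 8.67 µF) = 666 rad/s.
ζ = (R/2)·√(C/L) = (289/2)·√(8.67 µF/260 mH) = 0.834.
t_s ≈ 3/(ζω_n) = 0.00540 s.

t_s ≈ 0.00540 s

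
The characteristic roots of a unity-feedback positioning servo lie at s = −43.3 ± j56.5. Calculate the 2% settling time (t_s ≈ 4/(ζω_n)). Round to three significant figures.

t_s ≈ 0.0924 s

For poles at −σ ± jω_d, ζω_n = σ = 43.3, so t_s ≈ 4/σ = 0.0924 s.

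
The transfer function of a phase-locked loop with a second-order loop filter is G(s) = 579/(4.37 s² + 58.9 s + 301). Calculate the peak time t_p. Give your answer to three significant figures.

t_p ≈ 0.649 s

Dividing through by 4.37: denominator becomes s² + 13.48 s + 68.88.
So ω_n = √68.88 = 8.30 rad/s and ζ = 13.48/(2·8.30) = 0.812.
The damped frequency ω_d = ω_n√(1−ζ²) = 4.84 rad/s. t_p = π/ω_d = 0.649 s.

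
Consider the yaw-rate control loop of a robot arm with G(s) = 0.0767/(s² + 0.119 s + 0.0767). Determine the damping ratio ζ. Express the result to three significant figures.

Comparing the denominator to s² + 2ζω_n s + ω_n²: ω_n = √0.0767 = 0.277 rad/s, and 2ζω_n = 0.119 so ζ = 0.119/(2·0.277) = 0.215.

ζ ≈ 0.215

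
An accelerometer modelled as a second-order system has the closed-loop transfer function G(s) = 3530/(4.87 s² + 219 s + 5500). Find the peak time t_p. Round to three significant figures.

t_p ≈ 0.126 s

Dividing through by 4.87: denominator becomes s² + 44.97 s + 1129.
So ω_n = √1129 = 33.6 rad/s and ζ = 44.97/(2·33.6) = 0.669.
ω_d = 33.6·√(1 − 0.669²) = 25.0 rad/s. t_p = π/ω_d = 0.126 s.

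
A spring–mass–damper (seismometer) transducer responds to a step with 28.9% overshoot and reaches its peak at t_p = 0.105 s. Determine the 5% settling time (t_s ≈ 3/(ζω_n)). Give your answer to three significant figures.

t_s ≈ 0.254 s

ζ from %OS: ζ = |ln 0.289|/√(π²+ln²0.289) = 0.367.
t_p = π/ω_d ⇒ ω_d = 29.9 rad/s; then ω_n = ω_d/√(1−ζ²) = 32.2 rad/s.
t_s ≈ 3/(ζω_n) = 3/(0.367·32.2) = 0.254 s.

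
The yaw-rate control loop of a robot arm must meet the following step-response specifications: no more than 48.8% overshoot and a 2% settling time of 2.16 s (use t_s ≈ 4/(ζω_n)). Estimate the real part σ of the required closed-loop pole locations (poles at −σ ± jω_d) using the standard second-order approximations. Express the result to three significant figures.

The settling-time spec alone fixes σ = ζω_n = 4/t_s = 4/2.16 = 1.85.
(Overshoot then fixes ζ = 0.223 and hence ω_d = σ·√(1−ζ²)/ζ = 8.11 rad/s.)

σ ≈ 1.85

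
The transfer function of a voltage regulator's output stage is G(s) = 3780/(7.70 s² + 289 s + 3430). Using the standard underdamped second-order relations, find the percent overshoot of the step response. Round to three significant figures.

%OS ≈ 0.223%

Dividing through by 7.70: denominator becomes s² + 37.53 s + 445.5.
So ω_n = √445.5 = 21.1 rad/s and ζ = 37.53/(2·21.1) = 0.889.
Overshoot: exp(−π·0.889/√(1−0.889²)) = 0.00223, i.e. 0.223%.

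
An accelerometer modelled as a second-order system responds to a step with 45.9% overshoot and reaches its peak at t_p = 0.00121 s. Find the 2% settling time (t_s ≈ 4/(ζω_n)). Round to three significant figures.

t_s ≈ 0.00622 s

The overshoot fixes ζ = −ln(OS)/√(π²+ln²(OS)) = 0.241.
t_p = π/ω_d ⇒ ω_d = 2600 rad/s; then ω_n = ω_d/√(1−ζ²) = 2670 rad/s.
t_s ≈ 4/(ζω_n) = 4/(0.241·2670) = 0.00622 s.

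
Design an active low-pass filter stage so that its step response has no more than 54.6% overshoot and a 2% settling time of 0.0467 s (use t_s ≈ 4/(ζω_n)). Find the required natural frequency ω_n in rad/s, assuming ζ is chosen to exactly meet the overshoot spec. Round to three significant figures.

From %OS = 100·exp(−πζ/√(1−ζ²)), invert to get ζ = −ln(OS)/√(π² + ln²(OS)) with OS = 0.546.
−ln 0.546 = 0.6051, so ζ = 0.6051/√(π² + 0.3662) = 0.189.
Then ω_n = 4/(ζ t_s) = 4/(0.189 × 0.0467) = 453 rad/s.

ω_n ≈ 453 rad/s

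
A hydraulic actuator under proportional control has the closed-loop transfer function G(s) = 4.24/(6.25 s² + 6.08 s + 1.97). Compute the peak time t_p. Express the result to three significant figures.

Dividing through by 6.25: denominator becomes s² + 0.9728 s + 0.3152.
So ω_n = √0.3152 = 0.561 rad/s and ζ = 0.9728/(2·0.561) = 0.866.
ω_d = ω_n√(1−ζ²) = 0.280 rad/s. t_p = π/ω_d = 11.2 s.

t_p ≈ 11.2 s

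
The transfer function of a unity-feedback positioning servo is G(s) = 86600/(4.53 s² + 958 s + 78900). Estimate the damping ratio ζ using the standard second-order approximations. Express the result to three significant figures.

ζ ≈ 0.801

Dividing through by 4.53: denominator becomes s² + 211.5 s + 17420.
So ω_n = √17420 = 132 rad/s and ζ = 211.5/(2·132) = 0.801.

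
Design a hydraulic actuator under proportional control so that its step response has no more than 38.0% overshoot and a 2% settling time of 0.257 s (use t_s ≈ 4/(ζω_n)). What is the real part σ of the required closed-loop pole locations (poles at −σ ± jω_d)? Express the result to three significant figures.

σ ≈ 15.6

The settling-time spec alone fixes σ = ζω_n = 4/t_s = 4/0.257 = 15.6.
(Overshoot then fixes ζ = 0.294 and hence ω_d = σ·√(1−ζ²)/ζ = 50.5 rad/s.)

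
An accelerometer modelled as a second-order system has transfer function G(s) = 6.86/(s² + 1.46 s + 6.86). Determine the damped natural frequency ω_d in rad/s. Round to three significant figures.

ω_n = √6.86 = 2.62 rad/s; ζ = 1.46/(2·2.62) = 0.279.
ω_d = 2.62·√(1 − 0.279²) = 2.52 rad/s.

ω_d ≈ 2.52 rad/s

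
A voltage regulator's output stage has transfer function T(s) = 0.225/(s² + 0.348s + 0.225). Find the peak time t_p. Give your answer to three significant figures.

Matching coefficients with s² + 2ζω_n s + ω_n² gives ω_n² = 0.225 ⇒ ω_n = 0.474 rad/s, and ζ = 0.348/(2ω_n) = 0.367.
ω_d = ω_n√(1−ζ²) = 0.441 rad/s. Then t_p = π/ω_d = 7.12 s.

t_p ≈ 7.12 s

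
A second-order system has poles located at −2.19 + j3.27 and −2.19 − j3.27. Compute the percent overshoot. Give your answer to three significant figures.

The poles are at −σ ± jω_d with σ = 2.19 and ω_d = 3.27, so ω_n = √(σ²+ω_d²) = 3.94 rad/s and ζ = σ/ω_n = 0.556.
Overshoot: exp(−π·0.556/√(1−0.556²)) = 0.122, i.e. 12.2%.

%OS ≈ 12.2%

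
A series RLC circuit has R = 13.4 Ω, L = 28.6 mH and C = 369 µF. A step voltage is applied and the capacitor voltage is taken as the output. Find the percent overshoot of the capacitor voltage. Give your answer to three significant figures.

%OS ≈ 2.51%

For a series RLC circuit (capacitor voltage as output), ω_n = 1/√(LC) = 1/√(28.6 mH · 369 µF) = 308 rad/s.
ζ = (R/2)·√(C/L) = (13.4/2)·√(369 µF/28.6 mH) = 0.761.
%OS = 100·exp(−πζ/√(1−ζ²)) = 2.51%.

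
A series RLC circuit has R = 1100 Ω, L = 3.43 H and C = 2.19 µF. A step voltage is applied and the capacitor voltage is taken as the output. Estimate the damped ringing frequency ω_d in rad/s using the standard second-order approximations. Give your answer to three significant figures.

ω_d ≈ 328 rad/s

For a series RLC circuit (capacitor voltage as output), ω_n = 1/√(LC) = 1/√(3.43 H · 2.19 µF) = 365 rad/s.
ζ = (R/2)·√(C/L) = (1100/2)·√(2.19 µF/3.43 H) = 0.439.
The damped frequency ω_d = ω_n√(1−ζ²) = 328 rad/s.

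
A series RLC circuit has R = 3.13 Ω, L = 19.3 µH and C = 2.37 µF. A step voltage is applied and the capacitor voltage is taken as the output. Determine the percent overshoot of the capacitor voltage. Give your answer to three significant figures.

For a series RLC circuit (capacitor voltage as output), ω_n = 1/√(LC) = 1/√(19.3 µH · 2.37 µF) = 148000 rad/s.
ζ = (R/2)·√(C/L) = (3.13/2)·√(2.37 µF/19.3 µH) = 0.548.
%OS = 100·exp(−πζ/√(1−ζ²)) = 12.7%.

%OS ≈ 12.7%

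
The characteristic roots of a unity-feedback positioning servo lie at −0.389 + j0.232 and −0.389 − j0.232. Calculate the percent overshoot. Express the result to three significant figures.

%OS ≈ 0.516%

The poles are at −σ ± jω_d with σ = 0.389 and ω_d = 0.232, so ω_n = √(σ²+ω_d²) = 0.453 rad/s and ζ = σ/ω_n = 0.859.
Overshoot: exp(−π·0.859/√(1−0.859²)) = 0.00516, i.e. 0.516%.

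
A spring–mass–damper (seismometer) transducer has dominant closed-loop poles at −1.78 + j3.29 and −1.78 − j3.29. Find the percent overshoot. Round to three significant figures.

%OS ≈ 18.3%

The poles are at −σ ± jω_d with σ = 1.78 and ω_d = 3.29, so ω_n = √(σ²+ω_d²) = 3.74 rad/s and ζ = σ/ω_n = 0.476.
Overshoot: exp(−π·0.476/√(1−0.476²)) = 0.183, i.e. 18.3%.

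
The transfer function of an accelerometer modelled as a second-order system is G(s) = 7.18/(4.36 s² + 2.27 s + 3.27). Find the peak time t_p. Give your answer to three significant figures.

Dividing through by 4.36: denominator becomes s² + 0.5206 s + 0.7500.
So ω_n = √0.7500 = 0.866 rad/s and ζ = 0.5206/(2·0.866) = 0.301.
ω_d = ω_n√(1−ζ²) = 0.826 rad/s. t_p = π/ω_d = 3.80 s.

t_p ≈ 3.80 s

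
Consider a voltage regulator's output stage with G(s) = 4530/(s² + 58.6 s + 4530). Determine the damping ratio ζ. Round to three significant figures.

ζ ≈ 0.435

Comparing the denominator to s² + 2ζω_n s + ω_n²: ω_n = √4530 = 67.3 rad/s, and 2ζω_n = 58.6 so ζ = 58.6/(2·67.3) = 0.435.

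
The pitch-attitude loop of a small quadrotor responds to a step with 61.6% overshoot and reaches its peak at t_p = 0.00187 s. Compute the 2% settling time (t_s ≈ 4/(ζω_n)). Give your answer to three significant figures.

The overshoot fixes ζ = −ln(OS)/√(π²+ln²(OS)) = 0.152.
From t_p = π/ω_d, ω_d = π/0.00187 = 1680 rad/s, so ω_n = ω_d/√(1−ζ²) = 1700 rad/s.
t_s ≈ 4/(ζω_n) = 4/(0.152·1700) = 0.0154 s.

t_s ≈ 0.0154 s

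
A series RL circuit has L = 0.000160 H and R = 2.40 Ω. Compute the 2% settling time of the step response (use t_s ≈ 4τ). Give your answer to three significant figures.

τ = L/R = 0.000160/2.40 = 0.0000667 s.
t_s ≈ 4τ = 0.000267 s.

t_s ≈ 0.000267 s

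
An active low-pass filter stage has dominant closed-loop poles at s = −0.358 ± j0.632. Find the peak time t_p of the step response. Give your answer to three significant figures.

t_p = π/ω_d with ω_d = 0.632 (the imaginary part), so t_p = 4.97 s.

t_p ≈ 4.97 s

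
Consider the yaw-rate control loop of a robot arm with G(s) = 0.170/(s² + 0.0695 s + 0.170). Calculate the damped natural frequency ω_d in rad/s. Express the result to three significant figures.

Matching coefficients with s² + 2ζω_n s + ω_n² gives ω_n² = 0.170 ⇒ ω_n = 0.412 rad/s, and ζ = 0.0695/(2ω_n) = 0.0843.
ω_d = ω_n√(1−ζ²) = 0.411 rad/s.

ω_d ≈ 0.411 rad/s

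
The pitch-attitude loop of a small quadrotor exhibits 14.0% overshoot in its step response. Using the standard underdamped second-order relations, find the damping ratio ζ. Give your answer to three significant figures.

Inverting the overshoot relation: ζ = |ln 0.140|/√(π² + ln²0.140) = 0.531.

ζ ≈ 0.531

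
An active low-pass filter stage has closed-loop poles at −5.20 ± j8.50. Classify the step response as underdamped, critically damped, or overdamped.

underdamped

Since the poles form a complex-conjugate pair with nonzero imaginary part, the response is underdamped.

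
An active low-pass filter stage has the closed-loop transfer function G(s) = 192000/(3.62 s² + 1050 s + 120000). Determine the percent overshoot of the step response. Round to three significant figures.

%OS ≈ 1.59%

Dividing through by 3.62: denominator becomes s² + 290.1 s + 33150.
So ω_n = √33150 = 182 rad/s and ζ = 290.1/(2·182) = 0.797.
%OS = 100·exp(−πζ/√(1−ζ²)) = 1.59%.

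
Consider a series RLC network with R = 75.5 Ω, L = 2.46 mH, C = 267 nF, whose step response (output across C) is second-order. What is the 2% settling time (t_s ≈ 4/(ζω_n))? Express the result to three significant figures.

For a series RLC circuit (capacitor voltage as output), ω_n = 1/√(LC) = 1/√(2.46 mH · 267 nF) = 39000 rad/s.
ζ = (R/2)·√(C/L) = (75.5/2)·√(267 nF/2.46 mH) = 0.393.
t_s ≈ 4/(ζω_n) = 0.000261 s.

t_s ≈ 0.000261 s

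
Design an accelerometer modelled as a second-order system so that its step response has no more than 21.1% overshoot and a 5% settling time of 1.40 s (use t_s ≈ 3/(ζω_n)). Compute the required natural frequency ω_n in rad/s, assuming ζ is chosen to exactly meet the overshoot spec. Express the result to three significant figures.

Inverting the overshoot relation: ζ = |ln 0.211|/√(π² + ln²0.211) = 0.444.
Then ω_n = 3/(ζ t_s) = 3/(0.444 × 1.40) = 4.83 rad/s.

ω_n ≈ 4.83 rad/s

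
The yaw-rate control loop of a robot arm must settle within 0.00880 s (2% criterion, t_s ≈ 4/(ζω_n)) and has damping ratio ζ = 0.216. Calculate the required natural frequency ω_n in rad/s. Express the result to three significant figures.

Rearranging t_s ≈ 4/(ζω_n) gives ω_n = 4/(ζ·t_s) = 4/(0.216 × 0.00880) = 2100 rad/s.

ω_n ≈ 2100 rad/s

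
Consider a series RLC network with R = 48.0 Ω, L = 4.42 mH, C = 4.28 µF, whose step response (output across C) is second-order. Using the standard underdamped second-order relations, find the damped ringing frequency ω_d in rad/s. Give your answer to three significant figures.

For a series RLC circuit (capacitor voltage as output), ω_n = 1/√(LC) = 1/√(4.42 mH · 4.28 µF) = 7270 rad/s.
ζ = (R/2)·√(C/L) = (48.0/2)·√(4.28 µF/4.42 mH) = 0.747.
ω_d = ω_n√(1−ζ²) = 4840 rad/s.

ω_d ≈ 4840 rad/s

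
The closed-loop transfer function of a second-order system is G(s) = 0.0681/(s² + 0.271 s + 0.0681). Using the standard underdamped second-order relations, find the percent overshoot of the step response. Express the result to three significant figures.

Comparing the denominator to s² + 2ζω_n s + ω_n²: ω_n = √0.0681 = 0.261 rad/s, and 2ζω_n = 0.271 so ζ = 0.271/(2·0.261) = 0.519.
%OS = 100 e^{−πζ/√(1−ζ²)} with ζ = 0.519 gives 14.8%.

%OS ≈ 14.8%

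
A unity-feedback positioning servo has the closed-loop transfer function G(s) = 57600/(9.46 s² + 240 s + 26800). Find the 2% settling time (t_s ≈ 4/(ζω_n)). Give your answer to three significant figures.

t_s ≈ 0.315 s

Dividing through by 9.46: denominator becomes s² + 25.37 s + 2833.
So ω_n = √2833 = 53.2 rad/s and ζ = 25.37/(2·53.2) = 0.238.
t_s ≈ 4/(ζω_n) = 0.315 s.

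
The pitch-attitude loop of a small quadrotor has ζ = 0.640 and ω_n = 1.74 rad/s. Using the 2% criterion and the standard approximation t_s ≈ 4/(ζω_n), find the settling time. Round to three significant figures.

t_s ≈ 3.59 s

t_s ≈ 4/(ζω_n) = 4/(0.640 × 1.74) = 3.59 s.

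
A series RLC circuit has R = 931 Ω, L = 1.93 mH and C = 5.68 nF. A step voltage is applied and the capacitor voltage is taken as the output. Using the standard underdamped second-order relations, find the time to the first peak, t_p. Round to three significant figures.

For a series RLC circuit (capacitor voltage as output), ω_n = 1/√(LC) = 1/√(1.93 mH · 5.68 nF) = 302000 rad/s.
ζ = (R/2)·√(C/L) = (931/2)·√(5.68 nF/1.93 mH) = 0.799.
ω_d = 302000·√(1 − 0.799²) = 182000 rad/s. t_p = π/ω_d = 0.0000173 s.

t_p ≈ 0.0000173 s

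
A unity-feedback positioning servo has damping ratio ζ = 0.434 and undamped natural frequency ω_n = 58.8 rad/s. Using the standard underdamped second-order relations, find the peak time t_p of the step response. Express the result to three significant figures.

t_p ≈ 0.0593 s

The damped frequency is ω_d = ω_n√(1−ζ²) = 58.8·√(1−0.188) = 53.0 rad/s.
Peak time t_p = π/ω_d = π/53.0 = 0.0593 s.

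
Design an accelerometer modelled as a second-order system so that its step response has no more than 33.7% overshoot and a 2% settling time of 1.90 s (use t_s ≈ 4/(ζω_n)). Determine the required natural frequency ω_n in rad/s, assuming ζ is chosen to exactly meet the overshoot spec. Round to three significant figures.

ζ = −ln(OS)/√(π² + (ln OS)²). With OS = 0.337, ln OS = −1.088 and ζ = 1.088/3.325 = 0.327.
From t_s ≈ 4/(ζω_n): ω_n = 4/(ζ·t_s) = 4/(0.327·1.90) = 6.43 rad/s.

ω_n ≈ 6.43 rad/s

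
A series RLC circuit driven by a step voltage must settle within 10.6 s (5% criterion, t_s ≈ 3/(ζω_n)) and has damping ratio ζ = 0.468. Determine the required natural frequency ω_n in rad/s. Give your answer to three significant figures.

Rearranging t_s ≈ 3/(ζω_n) gives ω_n = 3/(ζ·t_s) = 3/(0.468 × 10.6) = 0.605 rad/s.

ω_n ≈ 0.605 rad/s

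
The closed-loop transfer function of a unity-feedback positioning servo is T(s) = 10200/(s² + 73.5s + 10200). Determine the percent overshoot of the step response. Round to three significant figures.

Comparing the denominator to s² + 2ζω_n s + ω_n²: ω_n = √10200 = 101 rad/s, and 2ζω_n = 73.5 so ζ = 73.5/(2·101) = 0.364.
Overshoot: exp(−π·0.364/√(1−0.364²)) = 0.293, i.e. 29.3%.

%OS ≈ 29.3%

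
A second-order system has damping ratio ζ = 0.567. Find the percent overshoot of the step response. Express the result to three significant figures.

For an underdamped second-order system, %OS = 100·exp(−πζ/√(1−ζ²)).
πζ/√(1−ζ²) = π·0.567/√(1−0.321) = 2.162, so %OS = 100·e^(−2.162) = 11.5%.

%OS ≈ 11.5%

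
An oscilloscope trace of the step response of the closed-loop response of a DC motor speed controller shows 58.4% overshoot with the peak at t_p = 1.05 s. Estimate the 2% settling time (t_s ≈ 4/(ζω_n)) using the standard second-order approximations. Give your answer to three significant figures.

From the overshoot, ζ = −ln(OS)/√(π²+ln²(OS)) = 0.169.
From t_p = π/ω_d, ω_d = π/1.05 = 2.99 rad/s, so ω_n = ω_d/√(1−ζ²) = 3.04 rad/s.
t_s ≈ 4/(ζω_n) = 4/(0.169·3.04) = 7.81 s.

t_s ≈ 7.81 s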